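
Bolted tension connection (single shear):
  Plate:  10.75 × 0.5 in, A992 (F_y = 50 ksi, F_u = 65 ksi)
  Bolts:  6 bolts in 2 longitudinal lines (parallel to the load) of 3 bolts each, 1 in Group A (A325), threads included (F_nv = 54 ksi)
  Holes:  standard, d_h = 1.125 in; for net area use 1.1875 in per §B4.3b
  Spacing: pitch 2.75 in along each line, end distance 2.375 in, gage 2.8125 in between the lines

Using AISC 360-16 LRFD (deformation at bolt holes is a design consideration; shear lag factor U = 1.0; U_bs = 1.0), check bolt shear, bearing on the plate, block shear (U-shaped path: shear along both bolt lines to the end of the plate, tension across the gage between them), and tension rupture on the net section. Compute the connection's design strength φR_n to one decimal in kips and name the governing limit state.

183.1 kips (block shear governs)

Bolt shear: A_b = π(1)²/4 = 0.7854 in². φR_n = 0.75 × 54 × 0.7854 × 6 × 1 = 190.9 kips.
Bearing (0.5 in plate, F_u = 65 ksi): end bolts L_c = 2.375 − 1.125/2 = 1.8125, R_n = min(1.2×1.8125×0.5×65, 2.4×1×0.5×65) = 70.688 kips/bolt; interior L_c = 2.75 − 1.125 = 1.625, R_n = 63.375 kips/bolt. φR_n = 0.75 × (2×70.688 + 4×63.375) = 296.2 kips.
Block shear: shear path 2×[2.375+2×2.75] = 2×7.875 in, A_gv = 7.875, A_nv = 2×(7.875 − 2.5×1.1875)×0.5 = 4.9063 in²; tension across gage: (2.8125 − 1×1.1875)×0.5 = 0.8125 in². R_n = min(0.6×65×4.9063, 0.6×50×7.875) + 1.0×65×0.8125 = min(191.35, 236.25) + 52.813 = 244.16 kips. φR_n = 0.75 × 244.16 = 183.1 kips.
Tension rupture (net): A_n = (10.75 − 2×1.1875)×0.5 = 4.1875 in² (U = 1.0, A_e = A_n). φR_n = 0.75 × 65 × 4.1875 = 204.1 kips.
Governing: min(190.9, 296.2, 183.1, 204.1) = 183.1 kips → block shear.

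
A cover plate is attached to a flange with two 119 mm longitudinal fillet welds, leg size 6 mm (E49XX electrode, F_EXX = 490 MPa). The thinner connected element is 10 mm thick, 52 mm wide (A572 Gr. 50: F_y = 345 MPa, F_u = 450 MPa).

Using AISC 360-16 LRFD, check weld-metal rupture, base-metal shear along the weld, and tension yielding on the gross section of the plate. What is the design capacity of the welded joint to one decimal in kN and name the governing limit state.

Weld metal: throat = 0.707×6 = 4.242 mm, L = 2×119 = 238 mm. φR_n = 0.75 × 0.6 × 490 × 4.242 × 238 = 222.6 kN.
Base metal shear (10 mm plate): yield φR_n = 1.0×0.6×345×10×238 = 492.7 kN; rupture φR_n = 0.75×0.6×450×10×238 = 482.0 kN; take 482.0 kN (rupture).
Tension yield (gross): A_g = 52×10 = 520 mm². φR_n = 0.90 × 345 × 520 = 161.5 kN.
Governing: min(222.6, 482.0, 161.5) = 161.5 kN → gross-section yield.

161.5 kN (gross-section yield governs)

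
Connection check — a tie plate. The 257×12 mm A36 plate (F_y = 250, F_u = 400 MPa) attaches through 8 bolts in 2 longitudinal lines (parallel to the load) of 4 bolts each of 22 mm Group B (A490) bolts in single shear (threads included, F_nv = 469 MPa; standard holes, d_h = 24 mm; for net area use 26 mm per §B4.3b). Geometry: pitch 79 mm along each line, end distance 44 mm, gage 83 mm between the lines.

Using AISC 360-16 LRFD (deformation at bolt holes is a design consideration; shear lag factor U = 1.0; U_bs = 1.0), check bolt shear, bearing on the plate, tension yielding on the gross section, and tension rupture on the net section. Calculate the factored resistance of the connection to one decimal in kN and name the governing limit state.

693.9 kN (gross-section yield governs)

Bolt shear: A_b = π(22)²/4 = 380.13 mm². φR_n = 0.75 × 469 × 380.13 × 8 × 1 = 1069.7 kN.
Bearing (12 mm plate, F_u = 400 MPa): end bolts L_c = 44 − 24/2 = 32, R_n = min(1.2×32×12×400, 2.4×22×12×400) = 184.32 kN/bolt; interior L_c = 79 − 24 = 55, R_n = 253.44 kN/bolt. φR_n = 0.75 × (2×184.32 + 6×253.44) = 1417.0 kN.
Tension yield (gross): A_g = 257×12 = 3084 mm². φR_n = 0.90 × 250 × 3084 = 693.9 kN.
Tension rupture (net): A_n = (257 − 2×26)×12 = 2460 mm² (U = 1.0, A_e = A_n). φR_n = 0.75 × 400 × 2460 = 738.0 kN.
Governing: min(1069.7, 1417.0, 693.9, 738.0) = 693.9 kN → gross-section yield.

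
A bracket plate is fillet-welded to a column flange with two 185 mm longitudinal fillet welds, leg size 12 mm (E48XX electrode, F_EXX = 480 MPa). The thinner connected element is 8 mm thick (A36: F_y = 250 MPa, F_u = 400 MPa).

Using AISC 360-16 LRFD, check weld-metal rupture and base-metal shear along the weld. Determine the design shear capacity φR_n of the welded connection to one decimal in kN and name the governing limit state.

Weld metal: throat = 0.707×12 = 8.484 mm, L = 2×185 = 370 mm. φR_n = 0.75 × 0.6 × 480 × 8.484 × 370 = 678.0 kN.
Base metal shear (8 mm plate): yield φR_n = 1.0×0.6×250×8×370 = 444.0 kN; rupture φR_n = 0.75×0.6×400×8×370 = 532.8 kN; take 444.0 kN (yield).
Governing: min(678.0, 444.0) = 444.0 kN → base-metal shear.

444.0 kN (base-metal shear governs)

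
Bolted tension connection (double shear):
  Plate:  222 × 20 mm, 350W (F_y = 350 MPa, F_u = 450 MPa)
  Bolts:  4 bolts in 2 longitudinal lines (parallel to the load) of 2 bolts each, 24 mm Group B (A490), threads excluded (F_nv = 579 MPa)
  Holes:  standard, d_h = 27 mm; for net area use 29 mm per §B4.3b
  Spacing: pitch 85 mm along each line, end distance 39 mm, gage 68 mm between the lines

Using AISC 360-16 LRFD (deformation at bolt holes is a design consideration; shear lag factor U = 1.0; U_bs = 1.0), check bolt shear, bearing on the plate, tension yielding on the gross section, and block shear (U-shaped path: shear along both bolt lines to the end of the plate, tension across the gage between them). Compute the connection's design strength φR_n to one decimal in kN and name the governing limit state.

Bolt shear: A_b = π(24)²/4 = 452.39 mm². φR_n = 0.75 × 579 × 452.39 × 4 × 2 = 1571.6 kN.
Bearing (20 mm plate, F_u = 450 MPa): end bolts L_c = 39 − 27/2 = 25.5, R_n = min(1.2×25.5×20×450, 2.4×24×20×450) = 275.4 kN/bolt; interior L_c = 85 − 27 = 58, R_n = 518.4 kN/bolt. φR_n = 0.75 × (2×275.4 + 2×518.4) = 1190.7 kN.
Tension yield (gross): A_g = 222×20 = 4440 mm². φR_n = 0.90 × 350 × 4440 = 1398.6 kN.
Block shear: shear path 2×[39+1×85] = 2×124 mm, A_gv = 4960, A_nv = 2×(124 − 1.5×29)×20 = 3220 mm²; tension across gage: (68 − 1×29)×20 = 780 mm². R_n = min(0.6×450×3220, 0.6×350×4960) + 1.0×450×780 = min(869.4, 1041.6) + 351 = 1220.4 kN. φR_n = 0.75 × 1220.4 = 915.3 kN.
Governing: min(1571.6, 1190.7, 1398.6, 915.3) = 915.3 kN → block shear.

915.3 kN (block shear governs)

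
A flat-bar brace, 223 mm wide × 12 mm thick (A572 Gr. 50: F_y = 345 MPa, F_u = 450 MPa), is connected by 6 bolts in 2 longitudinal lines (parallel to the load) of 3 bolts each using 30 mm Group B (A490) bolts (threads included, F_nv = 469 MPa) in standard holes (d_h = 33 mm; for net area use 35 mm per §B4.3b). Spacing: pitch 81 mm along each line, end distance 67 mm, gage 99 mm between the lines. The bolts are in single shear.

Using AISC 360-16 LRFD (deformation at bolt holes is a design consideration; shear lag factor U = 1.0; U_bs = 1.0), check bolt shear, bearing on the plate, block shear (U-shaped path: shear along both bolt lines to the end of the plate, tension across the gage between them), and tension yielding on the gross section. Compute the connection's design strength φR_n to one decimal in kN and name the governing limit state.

830.9 kN (gross-section yield governs)

Bolt shear: A_b = π(30)²/4 = 706.86 mm². φR_n = 0.75 × 469 × 706.86 × 6 × 1 = 1491.8 kN.
Bearing (12 mm plate, F_u = 450 MPa): end bolts L_c = 67 − 33/2 = 50.5, R_n = min(1.2×50.5×12×450, 2.4×30×12×450) = 327.24 kN/bolt; interior L_c = 81 − 33 = 48, R_n = 311.04 kN/bolt. φR_n = 0.75 × (2×327.24 + 4×311.04) = 1424.0 kN.
Block shear: shear path 2×[67+2×81] = 2×229 mm, A_gv = 5496, A_nv = 2×(229 − 2.5×35)×12 = 3396 mm²; tension across gage: (99 − 1×35)×12 = 768 mm². R_n = min(0.6×450×3396, 0.6×345×5496) + 1.0×450×768 = min(916.92, 1137.7) + 345.6 = 1262.5 kN. φR_n = 0.75 × 1262.5 = 946.9 kN.
Tension yield (gross): A_g = 223×12 = 2676 mm². φR_n = 0.90 × 345 × 2676 = 830.9 kN.
Governing: min(1491.8, 1424.0, 946.9, 830.9) = 830.9 kN → gross-section yield.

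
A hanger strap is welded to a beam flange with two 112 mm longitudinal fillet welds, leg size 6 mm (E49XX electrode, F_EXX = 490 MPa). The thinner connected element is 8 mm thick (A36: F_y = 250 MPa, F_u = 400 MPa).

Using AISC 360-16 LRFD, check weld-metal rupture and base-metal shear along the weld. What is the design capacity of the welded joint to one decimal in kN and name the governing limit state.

Weld metal: throat = 0.707×6 = 4.242 mm, L = 2×112 = 224 mm. φR_n = 0.75 × 0.6 × 490 × 4.242 × 224 = 209.5 kN.
Base metal shear (8 mm plate): yield φR_n = 1.0×0.6×250×8×224 = 268.8 kN; rupture φR_n = 0.75×0.6×400×8×224 = 322.6 kN; take 268.8 kN (yield).
Governing: min(209.5, 268.8) = 209.5 kN → weld metal.

209.5 kN (weld metal governs)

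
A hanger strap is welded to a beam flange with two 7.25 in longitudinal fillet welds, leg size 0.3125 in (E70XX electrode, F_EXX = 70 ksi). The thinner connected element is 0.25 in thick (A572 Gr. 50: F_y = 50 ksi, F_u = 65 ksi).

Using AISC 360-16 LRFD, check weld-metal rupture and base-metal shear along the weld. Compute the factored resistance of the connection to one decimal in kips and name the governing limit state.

100.9 kips (weld metal governs)

Weld metal: throat = 0.707×0.3125 = 0.22094 in, L = 2×7.25 = 14.5 in. φR_n = 0.75 × 0.6 × 70 × 0.22094 × 14.5 = 100.9 kips.
Base metal shear (0.25 in plate): yield φR_n = 1.0×0.6×50×0.25×14.5 = 108.8 kips; rupture φR_n = 0.75×0.6×65×0.25×14.5 = 106.0 kips; take 106.0 kips (rupture).
Governing: min(100.9, 106.0) = 100.9 kips → weld metal.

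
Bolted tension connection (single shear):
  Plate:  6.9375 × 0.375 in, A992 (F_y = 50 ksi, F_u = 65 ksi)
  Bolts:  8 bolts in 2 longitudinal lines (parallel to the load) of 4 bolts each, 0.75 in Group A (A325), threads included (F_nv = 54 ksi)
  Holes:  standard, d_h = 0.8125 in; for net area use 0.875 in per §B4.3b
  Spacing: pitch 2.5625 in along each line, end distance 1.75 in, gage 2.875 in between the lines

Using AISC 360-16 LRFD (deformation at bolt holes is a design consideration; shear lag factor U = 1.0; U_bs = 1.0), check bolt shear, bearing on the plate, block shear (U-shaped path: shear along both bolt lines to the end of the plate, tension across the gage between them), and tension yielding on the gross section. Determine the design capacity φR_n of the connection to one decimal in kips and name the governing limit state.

Bolt shear: A_b = π(0.75)²/4 = 0.44179 in². φR_n = 0.75 × 54 × 0.44179 × 8 × 1 = 143.1 kips.
Bearing (0.375 in plate, F_u = 65 ksi): end bolts L_c = 1.75 − 0.8125/2 = 1.34375, R_n = min(1.2×1.34375×0.375×65, 2.4×0.75×0.375×65) = 39.305 kips/bolt; interior L_c = 2.5625 − 0.8125 = 1.75, R_n = 43.875 kips/bolt. φR_n = 0.75 × (2×39.305 + 6×43.875) = 256.4 kips.
Block shear: shear path 2×[1.75+3×2.5625] = 2×9.4375 in, A_gv = 7.0781, A_nv = 2×(9.4375 − 3.5×0.875)×0.375 = 4.7813 in²; tension across gage: (2.875 − 1×0.875)×0.375 = 0.75 in². R_n = min(0.6×65×4.7813, 0.6×50×7.0781) + 1.0×65×0.75 = min(186.47, 212.34) + 48.75 = 235.22 kips. φR_n = 0.75 × 235.22 = 176.4 kips.
Tension yield (gross): A_g = 6.9375×0.375 = 2.6016 in². φR_n = 0.90 × 50 × 2.6016 = 117.1 kips.
Governing: min(143.1, 256.4, 176.4, 117.1) = 117.1 kips → gross-section yield.

117.1 kips (gross-section yield governs)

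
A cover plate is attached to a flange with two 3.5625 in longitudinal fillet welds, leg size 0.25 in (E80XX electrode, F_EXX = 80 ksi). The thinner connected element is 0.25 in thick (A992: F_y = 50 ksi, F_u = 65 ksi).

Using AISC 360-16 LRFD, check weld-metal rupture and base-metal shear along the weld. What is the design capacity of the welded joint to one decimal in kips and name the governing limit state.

45.3 kips (weld metal governs)

Weld metal: throat = 0.707×0.25 = 0.17675 in, L = 2×3.5625 = 7.125 in. φR_n = 0.75 × 0.6 × 80 × 0.17675 × 7.125 = 45.3 kips.
Base metal shear (0.25 in plate): yield φR_n = 1.0×0.6×50×0.25×7.125 = 53.4 kips; rupture φR_n = 0.75×0.6×65×0.25×7.125 = 52.1 kips; take 52.1 kips (rupture).
Governing: min(45.3, 52.1) = 45.3 kips → weld metal.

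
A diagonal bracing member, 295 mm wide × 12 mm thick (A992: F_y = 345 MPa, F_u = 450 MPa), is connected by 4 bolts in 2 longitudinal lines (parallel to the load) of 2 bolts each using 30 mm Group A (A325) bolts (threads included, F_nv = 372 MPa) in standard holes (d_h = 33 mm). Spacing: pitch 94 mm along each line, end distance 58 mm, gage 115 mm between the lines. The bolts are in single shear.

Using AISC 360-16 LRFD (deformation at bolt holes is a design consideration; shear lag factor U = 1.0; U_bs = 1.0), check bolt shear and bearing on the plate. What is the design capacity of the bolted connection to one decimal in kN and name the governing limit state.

788.9 kN (bolt shear governs)

Bolt shear: A_b = π(30)²/4 = 706.86 mm². φR_n = 0.75 × 372 × 706.86 × 4 × 1 = 788.9 kN.
Bearing (12 mm plate, F_u = 450 MPa): end bolts L_c = 58 − 33/2 = 41.5, R_n = min(1.2×41.5×12×450, 2.4×30×12×450) = 268.92 kN/bolt; interior L_c = 94 − 33 = 61, R_n = 388.8 kN/bolt. φR_n = 0.75 × (2×268.92 + 2×388.8) = 986.6 kN.
Governing: min(788.9, 986.6) = 788.9 kN → bolt shear.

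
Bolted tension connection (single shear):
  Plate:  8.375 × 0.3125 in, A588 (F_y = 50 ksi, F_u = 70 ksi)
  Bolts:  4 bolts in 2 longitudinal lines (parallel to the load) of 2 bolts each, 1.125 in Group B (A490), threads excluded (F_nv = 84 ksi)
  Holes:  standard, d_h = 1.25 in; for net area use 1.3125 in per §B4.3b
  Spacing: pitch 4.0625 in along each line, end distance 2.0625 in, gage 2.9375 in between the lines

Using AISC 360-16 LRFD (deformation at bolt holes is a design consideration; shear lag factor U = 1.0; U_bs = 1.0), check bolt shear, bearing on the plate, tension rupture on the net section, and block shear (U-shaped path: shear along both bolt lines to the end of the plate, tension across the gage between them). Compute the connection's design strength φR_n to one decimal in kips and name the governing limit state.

94.3 kips (net-section rupture governs)

Bolt shear: A_b = π(1.125)²/4 = 0.99402 in². φR_n = 0.75 × 84 × 0.99402 × 4 × 1 = 250.5 kips.
Bearing (0.3125 in plate, F_u = 70 ksi): end bolts L_c = 2.0625 − 1.25/2 = 1.4375, R_n = min(1.2×1.4375×0.3125×70, 2.4×1.125×0.3125×70) = 37.734 kips/bolt; interior L_c = 4.0625 − 1.25 = 2.8125, R_n = 59.063 kips/bolt. φR_n = 0.75 × (2×37.734 + 2×59.063) = 145.2 kips.
Tension rupture (net): A_n = (8.375 − 2×1.3125)×0.3125 = 1.7969 in² (U = 1.0, A_e = A_n). φR_n = 0.75 × 70 × 1.7969 = 94.3 kips.
Block shear: shear path 2×[2.0625+1×4.0625] = 2×6.125 in, A_gv = 3.8281, A_nv = 2×(6.125 − 1.5×1.3125)×0.3125 = 2.5977 in²; tension across gage: (2.9375 − 1×1.3125)×0.3125 = 0.50781 in². R_n = min(0.6×70×2.5977, 0.6×50×3.8281) + 1.0×70×0.50781 = min(109.1, 114.84) + 35.547 = 144.65 kips. φR_n = 0.75 × 144.65 = 108.5 kips.
Governing: min(250.5, 145.2, 94.3, 108.5) = 94.3 kips → net-section rupture.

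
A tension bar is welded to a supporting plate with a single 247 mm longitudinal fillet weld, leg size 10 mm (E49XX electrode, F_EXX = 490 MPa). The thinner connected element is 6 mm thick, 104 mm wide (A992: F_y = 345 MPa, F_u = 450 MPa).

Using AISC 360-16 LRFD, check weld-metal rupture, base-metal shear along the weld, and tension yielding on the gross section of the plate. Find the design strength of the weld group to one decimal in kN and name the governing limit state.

Weld metal: throat = 0.707×10 = 7.07 mm, L = 247 mm. φR_n = 0.75 × 0.6 × 490 × 7.07 × 247 = 385.1 kN.
Base metal shear (6 mm plate): yield φR_n = 1.0×0.6×345×6×247 = 306.8 kN; rupture φR_n = 0.75×0.6×450×6×247 = 300.1 kN; take 300.1 kN (rupture).
Tension yield (gross): A_g = 104×6 = 624 mm². φR_n = 0.90 × 345 × 624 = 193.8 kN.
Governing: min(385.1, 300.1, 193.8) = 193.8 kN → gross-section yield.

193.8 kN (gross-section yield governs)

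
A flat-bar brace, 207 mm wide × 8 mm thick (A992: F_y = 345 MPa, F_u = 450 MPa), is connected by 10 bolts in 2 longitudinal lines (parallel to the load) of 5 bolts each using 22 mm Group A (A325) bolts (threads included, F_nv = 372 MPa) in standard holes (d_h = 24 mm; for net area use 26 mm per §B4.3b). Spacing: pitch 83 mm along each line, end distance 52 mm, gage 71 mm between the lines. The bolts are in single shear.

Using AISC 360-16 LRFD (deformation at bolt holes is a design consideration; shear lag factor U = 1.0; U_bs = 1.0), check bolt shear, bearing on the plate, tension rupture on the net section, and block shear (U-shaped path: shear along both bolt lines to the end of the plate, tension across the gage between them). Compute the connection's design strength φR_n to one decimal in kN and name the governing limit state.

418.5 kN (net-section rupture governs)

Bolt shear: A_b = π(22)²/4 = 380.13 mm². φR_n = 0.75 × 372 × 380.13 × 10 × 1 = 1060.6 kN.
Bearing (8 mm plate, F_u = 450 MPa): end bolts L_c = 52 − 24/2 = 40, R_n = min(1.2×40×8×450, 2.4×22×8×450) = 172.8 kN/bolt; interior L_c = 83 − 24 = 59, R_n = 190.08 kN/bolt. φR_n = 0.75 × (2×172.8 + 8×190.08) = 1399.7 kN.
Tension rupture (net): A_n = (207 − 2×26)×8 = 1240 mm² (U = 1.0, A_e = A_n). φR_n = 0.75 × 450 × 1240 = 418.5 kN.
Block shear: shear path 2×[52+4×83] = 2×384 mm, A_gv = 6144, A_nv = 2×(384 − 4.5×26)×8 = 4272 mm²; tension across gage: (71 − 1×26)×8 = 360 mm². R_n = min(0.6×450×4272, 0.6×345×6144) + 1.0×450×360 = min(1153.4, 1271.8) + 162 = 1315.4 kN. φR_n = 0.75 × 1315.4 = 986.6 kN.
Governing: min(1060.6, 1399.7, 418.5, 986.6) = 418.5 kN → net-section rupture.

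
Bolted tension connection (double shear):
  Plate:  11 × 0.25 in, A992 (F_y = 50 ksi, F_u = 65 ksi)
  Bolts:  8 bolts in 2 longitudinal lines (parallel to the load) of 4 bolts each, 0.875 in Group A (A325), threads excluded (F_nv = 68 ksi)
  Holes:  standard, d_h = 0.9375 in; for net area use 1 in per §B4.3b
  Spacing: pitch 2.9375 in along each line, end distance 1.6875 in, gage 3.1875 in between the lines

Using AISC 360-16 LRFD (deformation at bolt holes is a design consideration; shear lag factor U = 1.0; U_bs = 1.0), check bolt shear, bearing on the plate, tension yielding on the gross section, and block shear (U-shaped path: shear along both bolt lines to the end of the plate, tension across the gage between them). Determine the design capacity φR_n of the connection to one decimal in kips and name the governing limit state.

Bolt shear: A_b = π(0.875)²/4 = 0.60132 in². φR_n = 0.75 × 68 × 0.60132 × 8 × 2 = 490.7 kips.
Bearing (0.25 in plate, F_u = 65 ksi): end bolts L_c = 1.6875 − 0.9375/2 = 1.21875, R_n = min(1.2×1.21875×0.25×65, 2.4×0.875×0.25×65) = 23.766 kips/bolt; interior L_c = 2.9375 − 0.9375 = 2, R_n = 34.125 kips/bolt. φR_n = 0.75 × (2×23.766 + 6×34.125) = 189.2 kips.
Tension yield (gross): A_g = 11×0.25 = 2.75 in². φR_n = 0.90 × 50 × 2.75 = 123.8 kips.
Block shear: shear path 2×[1.6875+3×2.9375] = 2×10.5 in, A_gv = 5.25, A_nv = 2×(10.5 − 3.5×1)×0.25 = 3.5 in²; tension across gage: (3.1875 − 1×1)×0.25 = 0.54688 in². R_n = min(0.6×65×3.5, 0.6×50×5.25) + 1.0×65×0.54688 = min(136.5, 157.5) + 35.547 = 172.05 kips. φR_n = 0.75 × 172.05 = 129.0 kips.
Governing: min(490.7, 189.2, 123.8, 129.0) = 123.8 kips → gross-section yield.

123.8 kips (gross-section yield governs)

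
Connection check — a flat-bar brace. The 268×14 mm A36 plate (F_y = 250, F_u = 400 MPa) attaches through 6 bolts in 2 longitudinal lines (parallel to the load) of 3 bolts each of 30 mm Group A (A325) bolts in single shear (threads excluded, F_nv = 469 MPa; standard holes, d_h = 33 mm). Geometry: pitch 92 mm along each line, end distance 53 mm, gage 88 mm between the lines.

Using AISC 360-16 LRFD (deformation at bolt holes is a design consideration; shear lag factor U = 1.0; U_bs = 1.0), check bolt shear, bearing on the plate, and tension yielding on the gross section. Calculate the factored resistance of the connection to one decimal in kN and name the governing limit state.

844.2 kN (gross-section yield governs)

Bolt shear: A_b = π(30)²/4 = 706.86 mm². φR_n = 0.75 × 469 × 706.86 × 6 × 1 = 1491.8 kN.
Bearing (14 mm plate, F_u = 400 MPa): end bolts L_c = 53 − 33/2 = 36.5, R_n = min(1.2×36.5×14×400, 2.4×30×14×400) = 245.28 kN/bolt; interior L_c = 92 − 33 = 59, R_n = 396.48 kN/bolt. φR_n = 0.75 × (2×245.28 + 4×396.48) = 1557.4 kN.
Tension yield (gross): A_g = 268×14 = 3752 mm². φR_n = 0.90 × 250 × 3752 = 844.2 kN.
Governing: min(1491.8, 1557.4, 844.2) = 844.2 kN → gross-section yield.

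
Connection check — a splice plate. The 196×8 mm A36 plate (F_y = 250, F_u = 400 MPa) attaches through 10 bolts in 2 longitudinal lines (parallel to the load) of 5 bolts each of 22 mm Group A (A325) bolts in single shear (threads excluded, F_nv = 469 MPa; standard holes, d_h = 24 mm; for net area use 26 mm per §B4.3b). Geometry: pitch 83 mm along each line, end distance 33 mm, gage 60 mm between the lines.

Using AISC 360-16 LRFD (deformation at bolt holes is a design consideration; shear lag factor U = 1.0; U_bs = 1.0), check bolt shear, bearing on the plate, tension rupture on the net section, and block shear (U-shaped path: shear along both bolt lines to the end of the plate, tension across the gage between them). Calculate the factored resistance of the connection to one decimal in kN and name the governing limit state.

Bolt shear: A_b = π(22)²/4 = 380.13 mm². φR_n = 0.75 × 469 × 380.13 × 10 × 1 = 1337.1 kN.
Bearing (8 mm plate, F_u = 400 MPa): end bolts L_c = 33 − 24/2 = 21, R_n = min(1.2×21×8×400, 2.4×22×8×400) = 80.64 kN/bolt; interior L_c = 83 − 24 = 59, R_n = 168.96 kN/bolt. φR_n = 0.75 × (2×80.64 + 8×168.96) = 1134.7 kN.
Tension rupture (net): A_n = (196 − 2×26)×8 = 1152 mm² (U = 1.0, A_e = A_n). φR_n = 0.75 × 400 × 1152 = 345.6 kN.
Block shear: shear path 2×[33+4×83] = 2×365 mm, A_gv = 5840, A_nv = 2×(365 − 4.5×26)×8 = 3968 mm²; tension across gage: (60 − 1×26)×8 = 272 mm². R_n = min(0.6×400×3968, 0.6×250×5840) + 1.0×400×272 = min(952.32, 876) + 108.8 = 984.8 kN. φR_n = 0.75 × 984.8 = 738.6 kN.
Governing: min(1337.1, 1134.7, 345.6, 738.6) = 345.6 kN → net-section rupture.

345.6 kN (net-section rupture governs)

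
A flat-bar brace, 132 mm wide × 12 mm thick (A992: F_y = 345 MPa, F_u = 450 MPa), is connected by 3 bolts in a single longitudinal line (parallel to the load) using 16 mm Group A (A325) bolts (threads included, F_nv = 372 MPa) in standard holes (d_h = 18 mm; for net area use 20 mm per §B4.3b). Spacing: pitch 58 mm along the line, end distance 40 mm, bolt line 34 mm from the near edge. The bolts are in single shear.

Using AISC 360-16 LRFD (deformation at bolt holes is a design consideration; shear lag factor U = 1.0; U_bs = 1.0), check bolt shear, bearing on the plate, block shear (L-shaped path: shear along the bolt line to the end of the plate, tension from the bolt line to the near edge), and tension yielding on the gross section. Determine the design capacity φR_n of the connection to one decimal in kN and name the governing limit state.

168.3 kN (bolt shear governs)

Bolt shear: A_b = π(16)²/4 = 201.06 mm². φR_n = 0.75 × 372 × 201.06 × 3 × 1 = 168.3 kN.
Bearing (12 mm plate, F_u = 450 MPa): end bolts L_c = 40 − 18/2 = 31, R_n = min(1.2×31×12×450, 2.4×16×12×450) = 200.88 kN/bolt; interior L_c = 58 − 18 = 40, R_n = 207.36 kN/bolt. φR_n = 0.75 × (1×200.88 + 2×207.36) = 461.7 kN.
Block shear: shear path 1×[40+2×58] = 1×156 mm, A_gv = 1872, A_nv = 1×(156 − 2.5×20)×12 = 1272 mm²; tension to near edge: (34 − 0.5×20)×12 = 288 mm². R_n = min(0.6×450×1272, 0.6×345×1872) + 1.0×450×288 = min(343.44, 387.5) + 129.6 = 473.04 kN. φR_n = 0.75 × 473.04 = 354.8 kN.
Tension yield (gross): A_g = 132×12 = 1584 mm². φR_n = 0.90 × 345 × 1584 = 491.8 kN.
Governing: min(168.3, 461.7, 354.8, 491.8) = 168.3 kN → bolt shear.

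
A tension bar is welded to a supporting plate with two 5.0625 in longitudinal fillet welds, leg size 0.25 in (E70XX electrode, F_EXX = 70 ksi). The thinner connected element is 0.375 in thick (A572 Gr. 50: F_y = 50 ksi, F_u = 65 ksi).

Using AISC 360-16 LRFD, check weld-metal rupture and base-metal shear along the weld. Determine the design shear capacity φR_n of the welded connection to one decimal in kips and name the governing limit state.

56.4 kips (weld metal governs)

Weld metal: throat = 0.707×0.25 = 0.17675 in, L = 2×5.0625 = 10.125 in. φR_n = 0.75 × 0.6 × 70 × 0.17675 × 10.125 = 56.4 kips.
Base metal shear (0.375 in plate): yield φR_n = 1.0×0.6×50×0.375×10.125 = 113.9 kips; rupture φR_n = 0.75×0.6×65×0.375×10.125 = 111.1 kips; take 111.1 kips (rupture).
Governing: min(56.4, 111.1) = 56.4 kips → weld metal.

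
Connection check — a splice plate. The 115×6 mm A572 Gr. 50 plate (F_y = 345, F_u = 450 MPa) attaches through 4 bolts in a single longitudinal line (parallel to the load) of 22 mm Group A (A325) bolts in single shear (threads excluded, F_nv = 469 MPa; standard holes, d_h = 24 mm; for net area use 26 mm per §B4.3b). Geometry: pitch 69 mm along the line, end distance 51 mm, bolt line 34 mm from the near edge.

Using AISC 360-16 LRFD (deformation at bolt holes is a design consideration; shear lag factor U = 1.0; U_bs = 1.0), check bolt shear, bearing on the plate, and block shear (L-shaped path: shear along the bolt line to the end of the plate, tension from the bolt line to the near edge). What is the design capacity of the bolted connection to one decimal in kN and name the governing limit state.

245.4 kN (block shear governs)

Bolt shear: A_b = π(22)²/4 = 380.13 mm². φR_n = 0.75 × 469 × 380.13 × 4 × 1 = 534.8 kN.
Bearing (6 mm plate, F_u = 450 MPa): end bolts L_c = 51 − 24/2 = 39, R_n = min(1.2×39×6×450, 2.4×22×6×450) = 126.36 kN/bolt; interior L_c = 69 − 24 = 45, R_n = 142.56 kN/bolt. φR_n = 0.75 × (1×126.36 + 3×142.56) = 415.5 kN.
Block shear: shear path 1×[51+3×69] = 1×258 mm, A_gv = 1548, A_nv = 1×(258 − 3.5×26)×6 = 1002 mm²; tension to near edge: (34 − 0.5×26)×6 = 126 mm². R_n = min(0.6×450×1002, 0.6×345×1548) + 1.0×450×126 = min(270.54, 320.44) + 56.7 = 327.24 kN. φR_n = 0.75 × 327.24 = 245.4 kN.
Governing: min(534.8, 415.5, 245.4) = 245.4 kN → block shear.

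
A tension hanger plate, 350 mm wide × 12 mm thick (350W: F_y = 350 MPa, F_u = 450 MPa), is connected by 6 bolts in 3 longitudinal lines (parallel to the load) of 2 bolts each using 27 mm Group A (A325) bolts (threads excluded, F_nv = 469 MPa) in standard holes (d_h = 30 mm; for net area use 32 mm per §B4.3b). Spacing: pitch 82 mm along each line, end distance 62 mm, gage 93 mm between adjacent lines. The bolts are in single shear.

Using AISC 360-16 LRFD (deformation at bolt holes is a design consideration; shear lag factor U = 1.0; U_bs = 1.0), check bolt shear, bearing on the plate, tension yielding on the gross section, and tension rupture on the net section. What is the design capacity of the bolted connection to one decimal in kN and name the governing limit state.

1028.7 kN (net-section rupture governs)

Bolt shear: A_b = π(27)²/4 = 572.56 mm². φR_n = 0.75 × 469 × 572.56 × 6 × 1 = 1208.4 kN.
Bearing (12 mm plate, F_u = 450 MPa): end bolts L_c = 62 − 30/2 = 47, R_n = min(1.2×47×12×450, 2.4×27×12×450) = 304.56 kN/bolt; interior L_c = 82 − 30 = 52, R_n = 336.96 kN/bolt. φR_n = 0.75 × (3×304.56 + 3×336.96) = 1443.4 kN.
Tension yield (gross): A_g = 350×12 = 4200 mm². φR_n = 0.90 × 350 × 4200 = 1323.0 kN.
Tension rupture (net): A_n = (350 − 3×32)×12 = 3048 mm² (U = 1.0, A_e = A_n). φR_n = 0.75 × 450 × 3048 = 1028.7 kN.
Governing: min(1208.4, 1443.4, 1323.0, 1028.7) = 1028.7 kN → net-section rupture.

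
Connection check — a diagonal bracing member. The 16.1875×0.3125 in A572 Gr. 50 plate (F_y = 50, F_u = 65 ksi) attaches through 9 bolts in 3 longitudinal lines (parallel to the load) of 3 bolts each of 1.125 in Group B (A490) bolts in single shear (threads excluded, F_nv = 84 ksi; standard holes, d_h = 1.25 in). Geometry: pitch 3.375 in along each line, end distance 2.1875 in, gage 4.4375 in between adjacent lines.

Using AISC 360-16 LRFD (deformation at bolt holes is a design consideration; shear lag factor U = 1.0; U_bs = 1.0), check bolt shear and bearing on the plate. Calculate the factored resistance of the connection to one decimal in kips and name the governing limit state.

318.8 kips (bearing governs)

Bolt shear: A_b = π(1.125)²/4 = 0.99402 in². φR_n = 0.75 × 84 × 0.99402 × 9 × 1 = 563.6 kips.
Bearing (0.3125 in plate, F_u = 65 ksi): end bolts L_c = 2.1875 − 1.25/2 = 1.5625, R_n = min(1.2×1.5625×0.3125×65, 2.4×1.125×0.3125×65) = 38.086 kips/bolt; interior L_c = 3.375 − 1.25 = 2.125, R_n = 51.797 kips/bolt. φR_n = 0.75 × (3×38.086 + 6×51.797) = 318.8 kips.
Governing: min(563.6, 318.8) = 318.8 kips → bearing.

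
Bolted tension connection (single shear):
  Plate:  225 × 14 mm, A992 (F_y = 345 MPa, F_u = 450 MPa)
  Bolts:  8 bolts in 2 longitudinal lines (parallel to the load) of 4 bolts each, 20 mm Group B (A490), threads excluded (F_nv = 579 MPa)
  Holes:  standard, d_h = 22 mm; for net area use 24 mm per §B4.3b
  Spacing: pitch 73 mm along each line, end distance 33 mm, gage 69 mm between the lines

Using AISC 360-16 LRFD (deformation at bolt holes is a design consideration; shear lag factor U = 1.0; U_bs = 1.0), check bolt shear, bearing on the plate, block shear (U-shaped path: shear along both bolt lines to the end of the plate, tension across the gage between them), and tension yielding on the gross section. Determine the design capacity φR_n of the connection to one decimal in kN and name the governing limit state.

978.1 kN (gross-section yield governs)

Bolt shear: A_b = π(20)²/4 = 314.16 mm². φR_n = 0.75 × 579 × 314.16 × 8 × 1 = 1091.4 kN.
Bearing (14 mm plate, F_u = 450 MPa): end bolts L_c = 33 − 22/2 = 22, R_n = min(1.2×22×14×450, 2.4×20×14×450) = 166.32 kN/bolt; interior L_c = 73 − 22 = 51, R_n = 302.4 kN/bolt. φR_n = 0.75 × (2×166.32 + 6×302.4) = 1610.3 kN.
Block shear: shear path 2×[33+3×73] = 2×252 mm, A_gv = 7056, A_nv = 2×(252 − 3.5×24)×14 = 4704 mm²; tension across gage: (69 − 1×24)×14 = 630 mm². R_n = min(0.6×450×4704, 0.6×345×7056) + 1.0×450×630 = min(1270.1, 1460.6) + 283.5 = 1553.6 kN. φR_n = 0.75 × 1553.6 = 1165.2 kN.
Tension yield (gross): A_g = 225×14 = 3150 mm². φR_n = 0.90 × 345 × 3150 = 978.1 kN.
Governing: min(1091.4, 1610.3, 1165.2, 978.1) = 978.1 kN → gross-section yield.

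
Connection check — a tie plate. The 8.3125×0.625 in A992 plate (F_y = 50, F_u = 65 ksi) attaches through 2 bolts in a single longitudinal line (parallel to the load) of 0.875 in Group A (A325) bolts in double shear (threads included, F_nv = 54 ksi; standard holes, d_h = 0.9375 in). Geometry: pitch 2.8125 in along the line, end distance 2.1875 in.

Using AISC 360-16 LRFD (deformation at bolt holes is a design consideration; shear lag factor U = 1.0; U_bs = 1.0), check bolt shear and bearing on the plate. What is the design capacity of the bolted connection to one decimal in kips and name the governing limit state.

Bolt shear: A_b = π(0.875)²/4 = 0.60132 in². φR_n = 0.75 × 54 × 0.60132 × 2 × 2 = 97.4 kips.
Bearing (0.625 in plate, F_u = 65 ksi): end bolts L_c = 2.1875 − 0.9375/2 = 1.71875, R_n = min(1.2×1.71875×0.625×65, 2.4×0.875×0.625×65) = 83.789 kips/bolt; interior L_c = 2.8125 − 0.9375 = 1.875, R_n = 85.313 kips/bolt. φR_n = 0.75 × (1×83.789 + 1×85.313) = 126.8 kips.
Governing: min(97.4, 126.8) = 97.4 kips → bolt shear.

97.4 kips (bolt shear governs)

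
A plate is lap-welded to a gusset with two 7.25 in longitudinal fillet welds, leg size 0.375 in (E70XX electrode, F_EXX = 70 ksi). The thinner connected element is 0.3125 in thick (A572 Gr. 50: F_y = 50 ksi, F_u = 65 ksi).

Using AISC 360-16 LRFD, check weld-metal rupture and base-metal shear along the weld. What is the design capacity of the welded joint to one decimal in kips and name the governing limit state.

Weld metal: throat = 0.707×0.375 = 0.26513 in, L = 2×7.25 = 14.5 in. φR_n = 0.75 × 0.6 × 70 × 0.26513 × 14.5 = 121.1 kips.
Base metal shear (0.3125 in plate): yield φR_n = 1.0×0.6×50×0.3125×14.5 = 135.9 kips; rupture φR_n = 0.75×0.6×65×0.3125×14.5 = 132.5 kips; take 132.5 kips (rupture).
Governing: min(121.1, 132.5) = 121.1 kips → weld metal.

121.1 kips (weld metal governs)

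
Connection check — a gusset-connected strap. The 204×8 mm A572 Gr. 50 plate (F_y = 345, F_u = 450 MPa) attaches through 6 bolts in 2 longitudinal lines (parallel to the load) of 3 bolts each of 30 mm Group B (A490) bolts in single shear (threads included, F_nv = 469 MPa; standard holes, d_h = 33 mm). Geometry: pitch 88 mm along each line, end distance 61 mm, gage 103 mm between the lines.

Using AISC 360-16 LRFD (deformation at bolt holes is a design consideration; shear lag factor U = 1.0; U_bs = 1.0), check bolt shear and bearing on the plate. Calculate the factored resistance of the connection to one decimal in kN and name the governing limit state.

1001.2 kN (bearing governs)

Bolt shear: A_b = π(30)²/4 = 706.86 mm². φR_n = 0.75 × 469 × 706.86 × 6 × 1 = 1491.8 kN.
Bearing (8 mm plate, F_u = 450 MPa): end bolts L_c = 61 − 33/2 = 44.5, R_n = min(1.2×44.5×8×450, 2.4×30×8×450) = 192.24 kN/bolt; interior L_c = 88 − 33 = 55, R_n = 237.6 kN/bolt. φR_n = 0.75 × (2×192.24 + 4×237.6) = 1001.2 kN.
Governing: min(1491.8, 1001.2) = 1001.2 kN → bearing.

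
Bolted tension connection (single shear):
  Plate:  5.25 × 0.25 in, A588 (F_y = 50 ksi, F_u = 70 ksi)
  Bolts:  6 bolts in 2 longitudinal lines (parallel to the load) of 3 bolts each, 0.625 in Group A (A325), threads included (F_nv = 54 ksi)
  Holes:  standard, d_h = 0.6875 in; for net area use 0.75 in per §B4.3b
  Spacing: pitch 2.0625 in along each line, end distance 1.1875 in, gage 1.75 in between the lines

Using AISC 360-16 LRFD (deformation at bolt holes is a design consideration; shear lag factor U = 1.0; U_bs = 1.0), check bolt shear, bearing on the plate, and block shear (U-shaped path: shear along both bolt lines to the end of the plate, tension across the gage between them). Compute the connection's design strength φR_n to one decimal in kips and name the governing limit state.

67.3 kips (block shear governs)

Bolt shear: A_b = π(0.625)²/4 = 0.3068 in². φR_n = 0.75 × 54 × 0.3068 × 6 × 1 = 74.6 kips.
Bearing (0.25 in plate, F_u = 70 ksi): end bolts L_c = 1.1875 − 0.6875/2 = 0.84375, R_n = min(1.2×0.84375×0.25×70, 2.4×0.625×0.25×70) = 17.719 kips/bolt; interior L_c = 2.0625 − 0.6875 = 1.375, R_n = 26.25 kips/bolt. φR_n = 0.75 × (2×17.719 + 4×26.25) = 105.3 kips.
Block shear: shear path 2×[1.1875+2×2.0625] = 2×5.3125 in, A_gv = 2.6563, A_nv = 2×(5.3125 − 2.5×0.75)×0.25 = 1.7188 in²; tension across gage: (1.75 − 1×0.75)×0.25 = 0.25 in². R_n = min(0.6×70×1.7188, 0.6×50×2.6563) + 1.0×70×0.25 = min(72.19, 79.689) + 17.5 = 89.69 kips. φR_n = 0.75 × 89.69 = 67.3 kips.
Governing: min(74.6, 105.3, 67.3) = 67.3 kips → block shear.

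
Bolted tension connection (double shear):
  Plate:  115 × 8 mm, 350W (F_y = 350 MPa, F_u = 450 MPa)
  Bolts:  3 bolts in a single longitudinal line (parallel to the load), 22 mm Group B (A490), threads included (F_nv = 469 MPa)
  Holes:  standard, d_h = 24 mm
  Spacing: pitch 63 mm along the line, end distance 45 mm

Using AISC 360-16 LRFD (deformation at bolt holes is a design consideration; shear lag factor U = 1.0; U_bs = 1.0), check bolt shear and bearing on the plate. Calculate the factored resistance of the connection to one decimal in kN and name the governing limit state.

Bolt shear: A_b = π(22)²/4 = 380.13 mm². φR_n = 0.75 × 469 × 380.13 × 3 × 2 = 802.3 kN.
Bearing (8 mm plate, F_u = 450 MPa): end bolts L_c = 45 − 24/2 = 33, R_n = min(1.2×33×8×450, 2.4×22×8×450) = 142.56 kN/bolt; interior L_c = 63 − 24 = 39, R_n = 168.48 kN/bolt. φR_n = 0.75 × (1×142.56 + 2×168.48) = 359.6 kN.
Governing: min(802.3, 359.6) = 359.6 kN → bearing.

359.6 kN (bearing governs)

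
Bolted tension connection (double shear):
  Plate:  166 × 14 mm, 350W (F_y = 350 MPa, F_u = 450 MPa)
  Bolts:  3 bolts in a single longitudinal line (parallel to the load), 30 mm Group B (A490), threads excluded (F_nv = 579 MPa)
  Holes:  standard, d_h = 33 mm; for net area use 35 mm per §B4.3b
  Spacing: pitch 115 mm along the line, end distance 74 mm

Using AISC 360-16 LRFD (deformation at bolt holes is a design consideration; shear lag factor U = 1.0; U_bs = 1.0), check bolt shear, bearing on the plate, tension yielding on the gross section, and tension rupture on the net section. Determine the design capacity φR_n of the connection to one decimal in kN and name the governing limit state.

Bolt shear: A_b = π(30)²/4 = 706.86 mm². φR_n = 0.75 × 579 × 706.86 × 3 × 2 = 1841.7 kN.
Bearing (14 mm plate, F_u = 450 MPa): end bolts L_c = 74 − 33/2 = 57.5, R_n = min(1.2×57.5×14×450, 2.4×30×14×450) = 434.7 kN/bolt; interior L_c = 115 − 33 = 82, R_n = 453.6 kN/bolt. φR_n = 0.75 × (1×434.7 + 2×453.6) = 1006.4 kN.
Tension yield (gross): A_g = 166×14 = 2324 mm². φR_n = 0.90 × 350 × 2324 = 732.1 kN.
Tension rupture (net): A_n = (166 − 1×35)×14 = 1834 mm² (U = 1.0, A_e = A_n). φR_n = 0.75 × 450 × 1834 = 619.0 kN.
Governing: min(1841.7, 1006.4, 732.1, 619.0) = 619.0 kN → net-section rupture.

619.0 kN (net-section rupture governs)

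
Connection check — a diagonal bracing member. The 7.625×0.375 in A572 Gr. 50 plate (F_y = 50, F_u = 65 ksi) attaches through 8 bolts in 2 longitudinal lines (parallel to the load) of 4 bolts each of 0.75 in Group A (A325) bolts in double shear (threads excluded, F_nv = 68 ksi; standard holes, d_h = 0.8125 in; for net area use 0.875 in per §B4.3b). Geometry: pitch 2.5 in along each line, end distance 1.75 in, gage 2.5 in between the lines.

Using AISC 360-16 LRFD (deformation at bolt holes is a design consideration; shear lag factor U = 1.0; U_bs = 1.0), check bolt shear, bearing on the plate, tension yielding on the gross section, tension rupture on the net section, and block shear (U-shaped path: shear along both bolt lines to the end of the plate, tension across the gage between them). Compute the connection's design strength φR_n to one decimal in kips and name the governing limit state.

Bolt shear: A_b = π(0.75)²/4 = 0.44179 in². φR_n = 0.75 × 68 × 0.44179 × 8 × 2 = 360.5 kips.
Bearing (0.375 in plate, F_u = 65 ksi): end bolts L_c = 1.75 − 0.8125/2 = 1.34375, R_n = min(1.2×1.34375×0.375×65, 2.4×0.75×0.375×65) = 39.305 kips/bolt; interior L_c = 2.5 − 0.8125 = 1.6875, R_n = 43.875 kips/bolt. φR_n = 0.75 × (2×39.305 + 6×43.875) = 256.4 kips.
Tension yield (gross): A_g = 7.625×0.375 = 2.8594 in². φR_n = 0.90 × 50 × 2.8594 = 128.7 kips.
Tension rupture (net): A_n = (7.625 − 2×0.875)×0.375 = 2.2031 in² (U = 1.0, A_e = A_n). φR_n = 0.75 × 65 × 2.2031 = 107.4 kips.
Block shear: shear path 2×[1.75+3×2.5] = 2×9.25 in, A_gv = 6.9375, A_nv = 2×(9.25 − 3.5×0.875)×0.375 = 4.6406 in²; tension across gage: (2.5 − 1×0.875)×0.375 = 0.60938 in². R_n = min(0.6×65×4.6406, 0.6×50×6.9375) + 1.0×65×0.60938 = min(180.98, 208.13) + 39.61 = 220.59 kips. φR_n = 0.75 × 220.59 = 165.4 kips.
Governing: min(360.5, 256.4, 128.7, 107.4, 165.4) = 107.4 kips → net-section rupture.

107.4 kips (net-section rupture governs)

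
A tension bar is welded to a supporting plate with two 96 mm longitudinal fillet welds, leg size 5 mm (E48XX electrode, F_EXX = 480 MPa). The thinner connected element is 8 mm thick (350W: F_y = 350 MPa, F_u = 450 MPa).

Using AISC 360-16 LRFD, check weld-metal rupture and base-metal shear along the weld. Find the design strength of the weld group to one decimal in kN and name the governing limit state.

146.6 kN (weld metal governs)

Weld metal: throat = 0.707×5 = 3.535 mm, L = 2×96 = 192 mm. φR_n = 0.75 × 0.6 × 480 × 3.535 × 192 = 146.6 kN.
Base metal shear (8 mm plate): yield φR_n = 1.0×0.6×350×8×192 = 322.6 kN; rupture φR_n = 0.75×0.6×450×8×192 = 311.0 kN; take 311.0 kN (rupture).
Governing: min(146.6, 311.0) = 146.6 kN → weld metal.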